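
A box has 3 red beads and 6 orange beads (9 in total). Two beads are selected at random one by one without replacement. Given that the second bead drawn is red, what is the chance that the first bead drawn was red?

1/4

P(first=red and the second bead drawn is red) = (3/9)·(2/8) = 1/12.
P(the second bead drawn is red) = Σ over first color = 1/12 + 1/4 = 1/3.
By Bayes, P(first=red | the second bead drawn is red) = 1/12 / 1/3 = 1/4 ≈ 0.2500.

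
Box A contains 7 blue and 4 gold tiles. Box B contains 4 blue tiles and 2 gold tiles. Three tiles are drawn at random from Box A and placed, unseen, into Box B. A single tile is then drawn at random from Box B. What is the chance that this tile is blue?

Condition on how many of the transferred tiles are blue (from Box A: 7 blue of 11; then Box B has 9 total).
  0 blue: C(7,0)C(4,3)/C(11,3) = 4/165; then P = 4/9
  1 blue: C(7,1)C(4,2)/C(11,3) = 14/55; then P = 5/9
  2 blue: C(7,2)C(4,1)/C(11,3) = 28/55; then P = 6/9
  3 blue: C(7,3)C(4,0)/C(11,3) = 7/33; then P = 7/9
P(blue from Box B) = 65/99 ≈ 0.6566.

65/99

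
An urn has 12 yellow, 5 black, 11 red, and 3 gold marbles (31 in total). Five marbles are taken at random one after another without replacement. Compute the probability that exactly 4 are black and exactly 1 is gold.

5/56637

Unordered draws without replacement: count favorable combinations over C(31,5).
Favorable = C(12,0) · C(5,4) · C(11,0) · C(3,1) = 15; total = C(31,5) = 169911.
P = 15/169911 = 5/56637 ≈ 0.0001.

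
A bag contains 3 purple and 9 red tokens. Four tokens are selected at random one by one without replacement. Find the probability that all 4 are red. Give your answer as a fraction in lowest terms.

Unordered draws without replacement: count favorable combinations over C(12,4).
Favorable = C(3,0) · C(9,4) = 126; total = C(12,4) = 495.
P = 126/495 = 14/55 ≈ 0.2545.

14/55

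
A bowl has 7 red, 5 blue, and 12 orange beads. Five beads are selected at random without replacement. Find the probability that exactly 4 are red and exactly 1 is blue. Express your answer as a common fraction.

Unordered draws without replacement: count favorable combinations over C(24,5).
Favorable = C(7,4) · C(5,1) · C(12,0) = 175; total = C(24,5) = 42504.
P = 175/42504 = 25/6072 ≈ 0.0041.

25/6072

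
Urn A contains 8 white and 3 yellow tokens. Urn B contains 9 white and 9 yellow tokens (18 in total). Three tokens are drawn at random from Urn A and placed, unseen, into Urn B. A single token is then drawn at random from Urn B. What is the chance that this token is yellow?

Condition on how many of the transferred tokens are yellow (from Urn A: 3 yellow of 11; then Urn B has 21 total).
  0 yellow: C(3,0)C(8,3)/C(11,3) = 56/165; then P = 9/21
  1 yellow: C(3,1)C(8,2)/C(11,3) = 28/55; then P = 10/21
  2 yellow: C(3,2)C(8,1)/C(11,3) = 8/55; then P = 11/21
  3 yellow: C(3,3)C(8,0)/C(11,3) = 1/165; then P = 12/21
P(yellow from Urn B) = 36/77 ≈ 0.4675.

36/77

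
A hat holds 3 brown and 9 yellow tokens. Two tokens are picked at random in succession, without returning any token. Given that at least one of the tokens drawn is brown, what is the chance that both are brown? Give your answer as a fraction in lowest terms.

P(both brown) = C(3,2)/C(12,2) = 1/22; P(at least one brown) = 1 − C(9,2)/C(12,2) = 5/11.
Since 'both brown' ⊆ 'at least one brown', P(both | at least one) = 1/22 / 5/11 = 1/10 ≈ 0.1000.

1/10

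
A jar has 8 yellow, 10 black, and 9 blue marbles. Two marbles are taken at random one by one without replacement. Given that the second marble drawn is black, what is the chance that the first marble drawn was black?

9/26

P(first=black and the second marble drawn is black) = (10/27)·(9/26) = 5/39.
P(the second marble drawn is black) = Σ over first color = 40/351 + 5/39 + 5/39 = 10/27.
By Bayes, P(first=black | the second marble drawn is black) = 5/39 / 10/27 = 9/26 ≈ 0.3462.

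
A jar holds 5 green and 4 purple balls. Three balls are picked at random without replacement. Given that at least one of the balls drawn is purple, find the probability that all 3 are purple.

P(all 3 purple) = C(4,3)/C(9,3) = 1/21; P(at least one purple) = 1 − C(5,3)/C(9,3) = 37/42.
Since 'all 3 purple' ⊆ 'at least one purple', P(all 3 | at least one) = 1/21 / 37/42 = 2/37 ≈ 0.0541.

2/37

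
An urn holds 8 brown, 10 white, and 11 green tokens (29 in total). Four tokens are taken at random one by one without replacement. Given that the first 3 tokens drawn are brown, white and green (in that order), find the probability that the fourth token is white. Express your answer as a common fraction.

After removing 1 brown, 1 white, 1 green, the urn has 9 white out of 26 remaining.
P(fourth is white | given) = 9/26 ≈ 0.3462.

9/26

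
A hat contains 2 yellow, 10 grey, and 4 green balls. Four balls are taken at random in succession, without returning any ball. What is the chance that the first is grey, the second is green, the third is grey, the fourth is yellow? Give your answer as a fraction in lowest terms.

3/182

Multiply the conditional probability of each draw in order, without replacement, so each draw removes one from its color and from the total.
P = (10/16) · (4/15) · (9/14) · (2/13) = 3/182 ≈ 0.0165.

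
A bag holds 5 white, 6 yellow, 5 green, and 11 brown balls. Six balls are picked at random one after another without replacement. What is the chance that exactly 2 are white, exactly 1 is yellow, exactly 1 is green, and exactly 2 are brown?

Unordered draws without replacement: count favorable combinations over C(27,6).
Favorable = C(5,2) · C(6,1) · C(5,1) · C(11,2) = 16500; total = C(27,6) = 296010.
P = 16500/296010 = 50/897 ≈ 0.0557.

50/897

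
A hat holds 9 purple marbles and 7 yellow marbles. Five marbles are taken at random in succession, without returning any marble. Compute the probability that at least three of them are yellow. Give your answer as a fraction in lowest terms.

19/52

Sum the hypergeometric tail for j = 3,…,5 yellow marbles.
Favorable = C(7,3)·C(9,2) + C(7,4)·C(9,1) + C(7,5)·C(9,0) = 1596; total = C(16,5) = 4368.
P = 1596/4368 = 19/52 ≈ 0.3654.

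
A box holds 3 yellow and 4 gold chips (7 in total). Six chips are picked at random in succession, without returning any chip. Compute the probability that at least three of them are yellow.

4/7

Sum the hypergeometric tail for j = 3,…,3 yellow chips.
Favorable = C(3,3)·C(4,3) = 4; total = C(7,6) = 7.
P = 4/7 = 4/7 ≈ 0.5714.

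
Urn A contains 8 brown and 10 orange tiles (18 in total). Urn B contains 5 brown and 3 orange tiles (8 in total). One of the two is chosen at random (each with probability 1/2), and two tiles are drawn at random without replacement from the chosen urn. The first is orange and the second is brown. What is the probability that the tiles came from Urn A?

P(E | Urn A) = 40/153; P(E | Urn B) = 15/56.
P(E) = 1/2·40/153 + 1/2·15/56 = 4535/17136.
By Bayes' rule, P(Urn A | E) = 20/153 / 4535/17136 = 448/907 ≈ 0.4939.

448/907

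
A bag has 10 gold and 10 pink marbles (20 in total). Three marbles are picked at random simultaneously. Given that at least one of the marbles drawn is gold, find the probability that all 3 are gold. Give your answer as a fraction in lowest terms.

P(all 3 gold) = C(10,3)/C(20,3) = 2/19; P(at least one gold) = 1 − C(10,3)/C(20,3) = 17/19.
Since 'all 3 gold' ⊆ 'at least one gold', P(all 3 | at least one) = 2/19 / 17/19 = 2/17 ≈ 0.1176.

2/17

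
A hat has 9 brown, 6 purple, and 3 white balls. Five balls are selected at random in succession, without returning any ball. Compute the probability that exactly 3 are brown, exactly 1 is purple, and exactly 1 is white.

Unordered draws without replacement: count favorable combinations over C(18,5).
Favorable = C(9,3) · C(6,1) · C(3,1) = 1512; total = C(18,5) = 8568.
P = 1512/8568 = 3/17 ≈ 0.1765.

3/17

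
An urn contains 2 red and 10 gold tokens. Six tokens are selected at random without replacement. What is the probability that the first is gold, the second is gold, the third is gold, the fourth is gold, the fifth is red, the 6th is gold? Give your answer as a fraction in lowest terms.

Multiply the conditional probability of each draw in order, without replacement, so each draw removes one from its color and from the total.
P = (10/12) · (9/11) · (8/10) · (7/9) · (2/8) · (6/7) = 1/11 ≈ 0.0909.

1/11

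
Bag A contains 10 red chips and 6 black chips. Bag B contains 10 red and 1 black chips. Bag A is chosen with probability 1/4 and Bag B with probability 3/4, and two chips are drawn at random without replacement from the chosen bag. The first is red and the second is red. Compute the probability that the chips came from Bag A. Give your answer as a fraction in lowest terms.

P(E | Bag A) = 3/8; P(E | Bag B) = 9/11.
P(E) = 1/4·3/8 + 3/4·9/11 = 249/352.
By Bayes' rule, P(Bag A | E) = 3/32 / 249/352 = 11/83 ≈ 0.1325.

11/83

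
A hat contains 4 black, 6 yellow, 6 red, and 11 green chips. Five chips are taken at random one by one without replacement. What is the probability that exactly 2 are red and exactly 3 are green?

55/1794

Unordered draws without replacement: count favorable combinations over C(27,5).
Favorable = C(4,0) · C(6,0) · C(6,2) · C(11,3) = 2475; total = C(27,5) = 80730.
P = 2475/80730 = 55/1794 ≈ 0.0307.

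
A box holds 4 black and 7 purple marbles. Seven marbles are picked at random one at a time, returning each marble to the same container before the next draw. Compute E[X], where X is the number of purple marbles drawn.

By linearity of expectation, E[X] = Σ P(draw i is purple); each independent draw has P(purple) = 7/11.
E[X] = 7 · 7/11 = 49/11 ≈ 4.4545.

49/11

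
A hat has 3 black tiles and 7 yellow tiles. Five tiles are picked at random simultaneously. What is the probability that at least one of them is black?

11/12

Use the complement: P(at least one black) = 1 − P(no black).
P(none) = C(7,5)/C(10,5) = 21/252.
So P = 1 − 21/252 = 11/12 ≈ 0.9167.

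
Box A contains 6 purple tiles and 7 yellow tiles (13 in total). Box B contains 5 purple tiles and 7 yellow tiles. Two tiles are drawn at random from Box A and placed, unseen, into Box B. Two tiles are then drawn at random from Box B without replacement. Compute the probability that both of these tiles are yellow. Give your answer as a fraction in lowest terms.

107/338

Condition on how many of the transferred tiles are yellow (from Box A: 7 yellow of 13; then Box B has 14 total).
  0 yellow: C(7,0)C(6,2)/C(13,2) = 5/26; then P = C(7,2)/C(14,2) = 3/13
  1 yellow: C(7,1)C(6,1)/C(13,2) = 7/13; then P = C(8,2)/C(14,2) = 4/13
  2 yellow: C(7,2)C(6,0)/C(13,2) = 7/26; then P = C(9,2)/C(14,2) = 36/91
P(both yellow) = 107/338 ≈ 0.3166.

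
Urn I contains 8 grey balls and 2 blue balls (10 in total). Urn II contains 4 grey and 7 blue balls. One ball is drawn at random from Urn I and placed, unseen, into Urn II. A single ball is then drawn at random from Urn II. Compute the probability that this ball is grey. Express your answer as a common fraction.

2/5

Condition on how many of the transferred balls are grey (from Urn I: 8 grey of 10; then Urn II has 12 total).
  0 grey: C(8,0)C(2,1)/C(10,1) = 1/5; then P = 4/12
  1 grey: C(8,1)C(2,0)/C(10,1) = 4/5; then P = 5/12
P(grey from Urn II) = 2/5 ≈ 0.4000.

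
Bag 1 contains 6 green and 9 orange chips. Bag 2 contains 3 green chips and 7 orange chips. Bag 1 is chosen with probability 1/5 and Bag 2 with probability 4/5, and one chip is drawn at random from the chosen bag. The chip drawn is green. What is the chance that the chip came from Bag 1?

P(green | Bag 1) = 2/5; P(green | Bag 2) = 3/10.
P(green) = 1/5·2/5 + 4/5·3/10 = 8/25.
By Bayes' rule, P(Bag 1 | green) = 2/25 / 8/25 = 1/4 ≈ 0.2500.

1/4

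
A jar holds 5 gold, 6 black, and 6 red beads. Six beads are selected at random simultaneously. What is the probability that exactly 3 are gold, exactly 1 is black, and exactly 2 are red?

Unordered draws without replacement: count favorable combinations over C(17,6).
Favorable = C(5,3) · C(6,1) · C(6,2) = 900; total = C(17,6) = 12376.
P = 900/12376 = 225/3094 ≈ 0.0727.

225/3094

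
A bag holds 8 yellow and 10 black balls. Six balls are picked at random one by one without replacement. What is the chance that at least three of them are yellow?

249/442

Sum the hypergeometric tail for j = 3,…,6 yellow balls.
Favorable = C(8,3)·C(10,3) + C(8,4)·C(10,2) + C(8,5)·C(10,1) + C(8,6)·C(10,0) = 10458; total = C(18,6) = 18564.
P = 10458/18564 = 249/442 ≈ 0.5633.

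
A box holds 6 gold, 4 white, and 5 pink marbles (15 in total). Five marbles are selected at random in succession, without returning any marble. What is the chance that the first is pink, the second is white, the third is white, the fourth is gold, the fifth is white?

2/1001

Multiply the conditional probability of each draw in order, without replacement, so each draw removes one from its color and from the total.
P = (5/15) · (4/14) · (3/13) · (6/12) · (2/11) = 2/1001 ≈ 0.0020.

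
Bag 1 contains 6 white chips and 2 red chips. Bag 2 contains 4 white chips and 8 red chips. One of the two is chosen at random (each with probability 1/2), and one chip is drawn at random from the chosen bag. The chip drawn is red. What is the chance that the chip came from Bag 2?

P(red | Bag 1) = 1/4; P(red | Bag 2) = 2/3.
P(red) = 1/2·1/4 + 1/2·2/3 = 11/24.
By Bayes' rule, P(Bag 2 | red) = 1/3 / 11/24 = 8/11 ≈ 0.7273.

8/11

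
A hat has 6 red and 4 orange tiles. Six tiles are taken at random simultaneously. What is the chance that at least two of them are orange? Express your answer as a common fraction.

37/42

Sum the hypergeometric tail for j = 2,…,4 orange tiles.
Favorable = C(4,2)·C(6,4) + C(4,3)·C(6,3) + C(4,4)·C(6,2) = 185; total = C(10,6) = 210.
P = 185/210 = 37/42 ≈ 0.8810.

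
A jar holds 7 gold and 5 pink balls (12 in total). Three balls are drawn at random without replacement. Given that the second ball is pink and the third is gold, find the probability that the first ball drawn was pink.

P(first=pink and the second ball is pink and the third is gold) = (5/12)·(4/11)·(7/10) = 7/66.
P(E) = Σ over first color = 7/44 + 7/66 = 35/132.
By Bayes, P(first=pink | E) = 7/66 / 35/132 = 2/5 ≈ 0.4000.

2/5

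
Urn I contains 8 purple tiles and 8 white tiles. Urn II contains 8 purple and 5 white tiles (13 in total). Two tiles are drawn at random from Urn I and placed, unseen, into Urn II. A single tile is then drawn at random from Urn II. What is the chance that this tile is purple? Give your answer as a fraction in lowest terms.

Condition on how many of the transferred tiles are purple (from Urn I: 8 purple of 16; then Urn II has 15 total).
  0 purple: C(8,0)C(8,2)/C(16,2) = 7/30; then P = 8/15
  1 purple: C(8,1)C(8,1)/C(16,2) = 8/15; then P = 9/15
  2 purple: C(8,2)C(8,0)/C(16,2) = 7/30; then P = 10/15
P(purple from Urn II) = 3/5 ≈ 0.6000.

3/5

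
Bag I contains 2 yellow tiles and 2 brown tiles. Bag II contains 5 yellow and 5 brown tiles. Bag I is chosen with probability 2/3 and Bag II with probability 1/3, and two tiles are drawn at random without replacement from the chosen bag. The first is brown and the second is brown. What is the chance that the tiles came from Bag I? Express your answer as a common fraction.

P(E | Bag I) = 1/6; P(E | Bag II) = 2/9.
P(E) = 2/3·1/6 + 1/3·2/9 = 5/27.
By Bayes' rule, P(Bag I | E) = 1/9 / 5/27 = 3/5 ≈ 0.6000.

3/5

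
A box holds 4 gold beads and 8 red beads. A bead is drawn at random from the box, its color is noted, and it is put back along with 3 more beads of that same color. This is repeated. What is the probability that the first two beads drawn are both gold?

7/45

After a gold draw the box holds 7 gold out of 15.
P = (4/12)·(7/15) = 7/45 ≈ 0.1556.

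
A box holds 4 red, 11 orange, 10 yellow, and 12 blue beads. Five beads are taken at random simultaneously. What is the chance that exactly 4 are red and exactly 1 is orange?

Unordered draws without replacement: count favorable combinations over C(37,5).
Favorable = C(4,4) · C(11,1) · C(10,0) · C(12,0) = 11; total = C(37,5) = 435897.
P = 11/435897 = 1/39627 ≈ 0.0000.

1/39627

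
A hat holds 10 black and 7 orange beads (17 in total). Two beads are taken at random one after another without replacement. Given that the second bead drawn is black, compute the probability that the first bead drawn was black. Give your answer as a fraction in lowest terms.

P(first=black and the second bead drawn is black) = (10/17)·(9/16) = 45/136.
P(the second bead drawn is black) = Σ over first color = 45/136 + 35/136 = 10/17.
By Bayes, P(first=black | the second bead drawn is black) = 45/136 / 10/17 = 9/16 ≈ 0.5625.

9/16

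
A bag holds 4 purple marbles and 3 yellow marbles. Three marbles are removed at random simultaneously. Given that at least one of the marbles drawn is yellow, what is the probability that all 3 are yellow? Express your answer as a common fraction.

1/31

P(all 3 yellow) = C(3,3)/C(7,3) = 1/35; P(at least one yellow) = 1 − C(4,3)/C(7,3) = 31/35.
Since 'all 3 yellow' ⊆ 'at least one yellow', P(all 3 | at least one) = 1/35 / 31/35 = 1/31 ≈ 0.0323.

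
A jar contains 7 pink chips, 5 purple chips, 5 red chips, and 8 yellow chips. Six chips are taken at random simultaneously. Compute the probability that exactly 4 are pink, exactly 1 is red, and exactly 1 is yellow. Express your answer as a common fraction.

Unordered draws without replacement: count favorable combinations over C(25,6).
Favorable = C(7,4) · C(5,0) · C(5,1) · C(8,1) = 1400; total = C(25,6) = 177100.
P = 1400/177100 = 2/253 ≈ 0.0079.

2/253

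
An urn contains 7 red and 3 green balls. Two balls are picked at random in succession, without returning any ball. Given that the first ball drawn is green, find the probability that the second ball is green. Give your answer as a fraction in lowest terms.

After removing 1 green, the urn has 2 green out of 9 remaining.
P(second is green | given) = 2/9 ≈ 0.2222.

2/9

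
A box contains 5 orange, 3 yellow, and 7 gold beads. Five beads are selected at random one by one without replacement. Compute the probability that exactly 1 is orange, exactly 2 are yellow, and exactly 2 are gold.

15/143

Unordered draws without replacement: count favorable combinations over C(15,5).
Favorable = C(5,1) · C(3,2) · C(7,2) = 315; total = C(15,5) = 3003.
P = 315/3003 = 15/143 ≈ 0.1049.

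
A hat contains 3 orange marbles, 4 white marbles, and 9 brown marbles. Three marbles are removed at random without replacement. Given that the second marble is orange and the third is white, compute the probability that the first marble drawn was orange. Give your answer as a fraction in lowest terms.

1/7

P(first=orange and the second marble is orange and the third is white) = (3/16)·(2/15)·(4/14) = 1/140.
P(E) = Σ over first color = 1/140 + 3/280 + 9/280 = 1/20.
By Bayes, P(first=orange | E) = 1/140 / 1/20 = 1/7 ≈ 0.1429.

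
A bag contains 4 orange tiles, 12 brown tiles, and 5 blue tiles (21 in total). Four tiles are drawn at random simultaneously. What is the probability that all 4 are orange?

Unordered draws without replacement: count favorable combinations over C(21,4).
Favorable = C(4,4) · C(12,0) · C(5,0) = 1; total = C(21,4) = 5985.
P = 1/5985 = 1/5985 ≈ 0.0002.

1/5985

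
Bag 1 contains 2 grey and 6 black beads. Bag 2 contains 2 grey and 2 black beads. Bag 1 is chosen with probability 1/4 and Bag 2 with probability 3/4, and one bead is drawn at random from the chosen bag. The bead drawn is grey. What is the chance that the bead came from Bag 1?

1/7

P(grey | Bag 1) = 1/4; P(grey | Bag 2) = 1/2.
P(grey) = 1/4·1/4 + 3/4·1/2 = 7/16.
By Bayes' rule, P(Bag 1 | grey) = 1/16 / 7/16 = 1/7 ≈ 0.1429.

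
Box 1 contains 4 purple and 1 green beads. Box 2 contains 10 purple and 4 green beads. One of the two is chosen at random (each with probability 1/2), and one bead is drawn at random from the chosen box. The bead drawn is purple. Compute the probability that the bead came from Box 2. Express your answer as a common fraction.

P(purple | Box 1) = 4/5; P(purple | Box 2) = 5/7.
P(purple) = 1/2·4/5 + 1/2·5/7 = 53/70.
By Bayes' rule, P(Box 2 | purple) = 5/14 / 53/70 = 25/53 ≈ 0.4717.

25/53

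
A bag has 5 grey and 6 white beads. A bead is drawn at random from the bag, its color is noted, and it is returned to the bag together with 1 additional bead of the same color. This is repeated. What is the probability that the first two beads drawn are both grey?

After a grey draw the bag holds 6 grey out of 12.
P = (5/11)·(6/12) = 5/22 ≈ 0.2273.

5/22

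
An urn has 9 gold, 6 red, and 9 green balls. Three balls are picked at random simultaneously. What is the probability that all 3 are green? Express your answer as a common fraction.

21/506

Unordered draws without replacement: count favorable combinations over C(24,3).
Favorable = C(9,0) · C(6,0) · C(9,3) = 84; total = C(24,3) = 2024.
P = 84/2024 = 21/506 ≈ 0.0415.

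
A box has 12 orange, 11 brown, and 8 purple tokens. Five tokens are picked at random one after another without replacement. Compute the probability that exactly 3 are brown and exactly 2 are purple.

220/8091

Unordered draws without replacement: count favorable combinations over C(31,5).
Favorable = C(12,0) · C(11,3) · C(8,2) = 4620; total = C(31,5) = 169911.
P = 4620/169911 = 220/8091 ≈ 0.0272.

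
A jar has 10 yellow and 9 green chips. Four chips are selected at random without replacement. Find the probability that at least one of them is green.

611/646

Use the complement: P(at least one green) = 1 − P(no green).
P(none) = C(10,4)/C(19,4) = 210/3876.
So P = 1 − 210/3876 = 611/646 ≈ 0.9458.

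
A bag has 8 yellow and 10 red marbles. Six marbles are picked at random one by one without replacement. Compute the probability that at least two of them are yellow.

Sum the hypergeometric tail for j = 2,…,6 yellow marbles.
Favorable = C(8,2)·C(10,4) + C(8,3)·C(10,3) + C(8,4)·C(10,2) + C(8,5)·C(10,1) + C(8,6)·C(10,0) = 16338; total = C(18,6) = 18564.
P = 16338/18564 = 389/442 ≈ 0.8801.

389/442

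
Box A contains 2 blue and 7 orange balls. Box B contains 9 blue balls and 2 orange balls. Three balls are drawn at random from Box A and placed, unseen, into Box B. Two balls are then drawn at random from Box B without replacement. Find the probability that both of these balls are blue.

505/1092

Condition on how many of the transferred balls are blue (from Box A: 2 blue of 9; then Box B has 14 total).
  0 blue: C(2,0)C(7,3)/C(9,3) = 5/12; then P = C(9,2)/C(14,2) = 36/91
  1 blue: C(2,1)C(7,2)/C(9,3) = 1/2; then P = C(10,2)/C(14,2) = 45/91
  2 blue: C(2,2)C(7,1)/C(9,3) = 1/12; then P = C(11,2)/C(14,2) = 55/91
P(both blue) = 505/1092 ≈ 0.4625.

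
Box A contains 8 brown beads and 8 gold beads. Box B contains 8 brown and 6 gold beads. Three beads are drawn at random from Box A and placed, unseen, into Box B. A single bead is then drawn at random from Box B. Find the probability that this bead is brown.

19/34

Condition on how many of the transferred beads are brown (from Box A: 8 brown of 16; then Box B has 17 total).
  0 brown: C(8,0)C(8,3)/C(16,3) = 1/10; then P = 8/17
  1 brown: C(8,1)C(8,2)/C(16,3) = 2/5; then P = 9/17
  2 brown: C(8,2)C(8,1)/C(16,3) = 2/5; then P = 10/17
  3 brown: C(8,3)C(8,0)/C(16,3) = 1/10; then P = 11/17
P(brown from Box B) = 19/34 ≈ 0.5588.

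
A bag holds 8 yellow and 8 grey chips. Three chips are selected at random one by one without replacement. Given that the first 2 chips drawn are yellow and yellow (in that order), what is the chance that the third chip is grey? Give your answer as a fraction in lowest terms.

After removing 2 yellow, the bag has 8 grey out of 14 remaining.
P(third is grey | given) = 8/14 = 4/7 ≈ 0.5714.

4/7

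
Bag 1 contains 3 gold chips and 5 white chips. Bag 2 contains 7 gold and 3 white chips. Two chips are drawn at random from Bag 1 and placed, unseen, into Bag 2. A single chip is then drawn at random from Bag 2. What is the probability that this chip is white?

17/48

Condition on how many of the transferred chips are white (from Bag 1: 5 white of 8; then Bag 2 has 12 total).
  0 white: C(5,0)C(3,2)/C(8,2) = 3/28; then P = 3/12
  1 white: C(5,1)C(3,1)/C(8,2) = 15/28; then P = 4/12
  2 white: C(5,2)C(3,0)/C(8,2) = 5/14; then P = 5/12
P(white from Bag 2) = 17/48 ≈ 0.3542.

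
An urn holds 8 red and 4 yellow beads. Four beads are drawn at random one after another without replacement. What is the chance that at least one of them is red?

Use the complement: P(at least one red) = 1 − P(no red).
P(none) = C(4,4)/C(12,4) = 1/495.
So P = 1 − 1/495 = 494/495 ≈ 0.9980.

494/495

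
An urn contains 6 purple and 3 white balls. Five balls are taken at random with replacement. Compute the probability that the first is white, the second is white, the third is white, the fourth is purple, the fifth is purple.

4/243

Multiply the conditional probability of each draw in order, with replacement (the composition resets each draw).
P = (3/9) · (3/9) · (3/9) · (6/9) · (6/9) = 4/243 ≈ 0.0165.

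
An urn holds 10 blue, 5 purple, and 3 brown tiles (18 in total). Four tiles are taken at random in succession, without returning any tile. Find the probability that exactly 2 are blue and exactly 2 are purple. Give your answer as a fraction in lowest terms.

5/34

Unordered draws without replacement: count favorable combinations over C(18,4).
Favorable = C(10,2) · C(5,2) · C(3,0) = 450; total = C(18,4) = 3060.
P = 450/3060 = 5/34 ≈ 0.1471.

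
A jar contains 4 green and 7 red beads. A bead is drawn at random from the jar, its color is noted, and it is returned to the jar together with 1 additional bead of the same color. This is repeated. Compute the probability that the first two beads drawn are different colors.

Either red then green, or green then red; after the first draw the total is 12.
P = (7/11)·(4/12) + (4/11)·(7/12) = 14/33 ≈ 0.4242.

14/33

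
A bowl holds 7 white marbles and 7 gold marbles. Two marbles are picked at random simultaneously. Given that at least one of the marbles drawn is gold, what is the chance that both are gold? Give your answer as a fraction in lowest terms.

P(both gold) = C(7,2)/C(14,2) = 3/13; P(at least one gold) = 1 − C(7,2)/C(14,2) = 10/13.
Since 'both gold' ⊆ 'at least one gold', P(both | at least one) = 3/13 / 10/13 = 3/10 ≈ 0.3000.

3/10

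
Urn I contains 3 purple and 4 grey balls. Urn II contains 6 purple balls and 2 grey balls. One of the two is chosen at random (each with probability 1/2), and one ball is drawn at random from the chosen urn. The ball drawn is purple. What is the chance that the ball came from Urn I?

P(purple | Urn I) = 3/7; P(purple | Urn II) = 3/4.
P(purple) = 1/2·3/7 + 1/2·3/4 = 33/56.
By Bayes' rule, P(Urn I | purple) = 3/14 / 33/56 = 4/11 ≈ 0.3636.

4/11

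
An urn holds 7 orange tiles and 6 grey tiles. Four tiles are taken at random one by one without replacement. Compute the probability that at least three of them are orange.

Sum the hypergeometric tail for j = 3,…,4 orange tiles.
Favorable = C(7,3)·C(6,1) + C(7,4)·C(6,0) = 245; total = C(13,4) = 715.
P = 245/715 = 49/143 ≈ 0.3427.

49/143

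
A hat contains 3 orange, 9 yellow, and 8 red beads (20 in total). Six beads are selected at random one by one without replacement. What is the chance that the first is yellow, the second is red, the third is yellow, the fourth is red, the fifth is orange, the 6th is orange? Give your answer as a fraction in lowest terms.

7/8075

Multiply the conditional probability of each draw in order, without replacement, so each draw removes one from its color and from the total.
P = (9/20) · (8/19) · (8/18) · (7/17) · (3/16) · (2/15) = 7/8075 ≈ 0.0009.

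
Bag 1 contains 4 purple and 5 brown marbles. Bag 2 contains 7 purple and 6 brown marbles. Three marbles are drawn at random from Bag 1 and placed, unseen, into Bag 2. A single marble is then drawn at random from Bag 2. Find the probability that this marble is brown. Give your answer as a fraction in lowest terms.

Condition on how many of the transferred marbles are brown (from Bag 1: 5 brown of 9; then Bag 2 has 16 total).
  0 brown: C(5,0)C(4,3)/C(9,3) = 1/21; then P = 6/16
  1 brown: C(5,1)C(4,2)/C(9,3) = 5/14; then P = 7/16
  2 brown: C(5,2)C(4,1)/C(9,3) = 10/21; then P = 8/16
  3 brown: C(5,3)C(4,0)/C(9,3) = 5/42; then P = 9/16
P(brown from Bag 2) = 23/48 ≈ 0.4792.

23/48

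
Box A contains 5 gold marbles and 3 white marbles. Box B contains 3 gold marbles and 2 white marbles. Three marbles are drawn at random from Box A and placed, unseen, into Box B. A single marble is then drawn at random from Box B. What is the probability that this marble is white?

25/64

Condition on how many of the transferred marbles are white (from Box A: 3 white of 8; then Box B has 8 total).
  0 white: C(3,0)C(5,3)/C(8,3) = 5/28; then P = 2/8
  1 white: C(3,1)C(5,2)/C(8,3) = 15/28; then P = 3/8
  2 white: C(3,2)C(5,1)/C(8,3) = 15/56; then P = 4/8
  3 white: C(3,3)C(5,0)/C(8,3) = 1/56; then P = 5/8
P(white from Box B) = 25/64 ≈ 0.3906.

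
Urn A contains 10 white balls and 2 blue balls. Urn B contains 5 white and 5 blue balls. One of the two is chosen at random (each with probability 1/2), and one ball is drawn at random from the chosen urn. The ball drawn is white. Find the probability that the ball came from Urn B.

P(white | Urn A) = 5/6; P(white | Urn B) = 1/2.
P(white) = 1/2·5/6 + 1/2·1/2 = 2/3.
By Bayes' rule, P(Urn B | white) = 1/4 / 2/3 = 3/8 ≈ 0.3750.

3/8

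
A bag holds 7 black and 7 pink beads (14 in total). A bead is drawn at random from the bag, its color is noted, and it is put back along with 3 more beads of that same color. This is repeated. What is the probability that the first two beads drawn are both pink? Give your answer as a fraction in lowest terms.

After a pink draw the bag holds 10 pink out of 17.
P = (7/14)·(10/17) = 5/17 ≈ 0.2941.

5/17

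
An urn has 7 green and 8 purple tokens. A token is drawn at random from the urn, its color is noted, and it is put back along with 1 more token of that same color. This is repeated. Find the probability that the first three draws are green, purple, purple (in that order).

Track the composition after each reinforcement of +1.
P = (7/15) · (8/16) · (9/17) = 21/170 ≈ 0.1235.

21/170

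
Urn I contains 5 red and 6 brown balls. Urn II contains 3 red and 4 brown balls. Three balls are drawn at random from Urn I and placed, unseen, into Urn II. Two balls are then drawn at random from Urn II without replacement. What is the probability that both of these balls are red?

Condition on how many of the transferred balls are red (from Urn I: 5 red of 11; then Urn II has 10 total).
  0 red: C(5,0)C(6,3)/C(11,3) = 4/33; then P = C(3,2)/C(10,2) = 1/15
  1 red: C(5,1)C(6,2)/C(11,3) = 5/11; then P = C(4,2)/C(10,2) = 2/15
  2 red: C(5,2)C(6,1)/C(11,3) = 4/11; then P = C(5,2)/C(10,2) = 2/9
  3 red: C(5,3)C(6,0)/C(11,3) = 2/33; then P = C(6,2)/C(10,2) = 1/3
P(both red) = 28/165 ≈ 0.1697.

28/165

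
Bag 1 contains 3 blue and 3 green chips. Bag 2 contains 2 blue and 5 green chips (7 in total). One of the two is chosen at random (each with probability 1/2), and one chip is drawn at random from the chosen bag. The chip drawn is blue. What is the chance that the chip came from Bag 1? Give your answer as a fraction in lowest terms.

7/11

P(blue | Bag 1) = 1/2; P(blue | Bag 2) = 2/7.
P(blue) = 1/2·1/2 + 1/2·2/7 = 11/28.
By Bayes' rule, P(Bag 1 | blue) = 1/4 / 11/28 = 7/11 ≈ 0.6364.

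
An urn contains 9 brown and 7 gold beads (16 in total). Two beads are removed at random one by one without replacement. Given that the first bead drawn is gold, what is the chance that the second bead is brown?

3/5

After removing 1 gold, the urn has 9 brown out of 15 remaining.
P(second is brown | given) = 9/15 = 3/5 ≈ 0.6000.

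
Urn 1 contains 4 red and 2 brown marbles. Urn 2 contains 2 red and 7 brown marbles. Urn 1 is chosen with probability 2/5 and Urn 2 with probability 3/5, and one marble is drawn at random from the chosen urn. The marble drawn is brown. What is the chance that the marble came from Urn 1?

2/9

P(brown | Urn 1) = 1/3; P(brown | Urn 2) = 7/9.
P(brown) = 2/5·1/3 + 3/5·7/9 = 3/5.
By Bayes' rule, P(Urn 1 | brown) = 2/15 / 3/5 = 2/9 ≈ 0.2222.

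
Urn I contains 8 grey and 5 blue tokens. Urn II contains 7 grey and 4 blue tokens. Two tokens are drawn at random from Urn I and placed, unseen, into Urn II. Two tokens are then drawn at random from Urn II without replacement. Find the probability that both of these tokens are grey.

1169/3042

Condition on how many of the transferred tokens are grey (from Urn I: 8 grey of 13; then Urn II has 13 total).
  0 grey: C(8,0)C(5,2)/C(13,2) = 5/39; then P = C(7,2)/C(13,2) = 7/26
  1 grey: C(8,1)C(5,1)/C(13,2) = 20/39; then P = C(8,2)/C(13,2) = 14/39
  2 grey: C(8,2)C(5,0)/C(13,2) = 14/39; then P = C(9,2)/C(13,2) = 6/13
P(both grey) = 1169/3042 ≈ 0.3843.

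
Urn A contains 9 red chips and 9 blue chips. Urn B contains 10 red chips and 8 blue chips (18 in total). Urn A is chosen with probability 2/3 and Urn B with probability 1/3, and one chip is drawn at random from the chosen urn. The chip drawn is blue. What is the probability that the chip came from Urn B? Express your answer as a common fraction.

4/13

P(blue | Urn A) = 1/2; P(blue | Urn B) = 4/9.
P(blue) = 2/3·1/2 + 1/3·4/9 = 13/27.
By Bayes' rule, P(Urn B | blue) = 4/27 / 13/27 = 4/13 ≈ 0.3077.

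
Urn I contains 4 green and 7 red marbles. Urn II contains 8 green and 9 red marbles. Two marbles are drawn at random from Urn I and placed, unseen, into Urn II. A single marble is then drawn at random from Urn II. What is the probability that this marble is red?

113/209

Condition on how many of the transferred marbles are red (from Urn I: 7 red of 11; then Urn II has 19 total).
  0 red: C(7,0)C(4,2)/C(11,2) = 6/55; then P = 9/19
  1 red: C(7,1)C(4,1)/C(11,2) = 28/55; then P = 10/19
  2 red: C(7,2)C(4,0)/C(11,2) = 21/55; then P = 11/19
P(red from Urn II) = 113/209 ≈ 0.5407.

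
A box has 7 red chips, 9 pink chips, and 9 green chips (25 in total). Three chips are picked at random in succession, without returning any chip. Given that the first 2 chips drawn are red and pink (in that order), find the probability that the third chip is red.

After removing 1 red, 1 pink, the box has 6 red out of 23 remaining.
P(third is red | given) = 6/23 ≈ 0.2609.

6/23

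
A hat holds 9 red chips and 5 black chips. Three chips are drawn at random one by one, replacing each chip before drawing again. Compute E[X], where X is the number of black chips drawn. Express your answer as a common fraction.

15/14

By linearity of expectation, E[X] = Σ P(draw i is black); each independent draw has P(black) = 5/14.
E[X] = 3 · 5/14 = 15/14 ≈ 1.0714.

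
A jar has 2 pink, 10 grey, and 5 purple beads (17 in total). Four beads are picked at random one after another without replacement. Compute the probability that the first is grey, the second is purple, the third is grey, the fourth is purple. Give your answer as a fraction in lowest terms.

Multiply the conditional probability of each draw in order, without replacement, so each draw removes one from its color and from the total.
P = (10/17) · (5/16) · (9/15) · (4/14) = 15/476 ≈ 0.0315.

15/476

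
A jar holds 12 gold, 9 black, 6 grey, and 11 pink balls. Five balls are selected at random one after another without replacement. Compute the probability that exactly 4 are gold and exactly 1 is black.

Unordered draws without replacement: count favorable combinations over C(38,5).
Favorable = C(12,4) · C(9,1) · C(6,0) · C(11,0) = 4455; total = C(38,5) = 501942.
P = 4455/501942 = 1485/167314 ≈ 0.0089.

1485/167314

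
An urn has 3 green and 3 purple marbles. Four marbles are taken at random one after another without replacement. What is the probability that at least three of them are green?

Sum the hypergeometric tail for j = 3,…,3 green marbles.
Favorable = C(3,3)·C(3,1) = 3; total = C(6,4) = 15.
P = 3/15 = 1/5 ≈ 0.2000.

1/5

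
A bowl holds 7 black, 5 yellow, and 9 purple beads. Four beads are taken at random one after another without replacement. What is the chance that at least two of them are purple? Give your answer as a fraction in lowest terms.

78/133

Sum the hypergeometric tail for j = 2,…,4 purple beads.
Favorable = C(9,2)·C(12,2) + C(9,3)·C(12,1) + C(9,4)·C(12,0) = 3510; total = C(21,4) = 5985.
P = 3510/5985 = 78/133 ≈ 0.5865.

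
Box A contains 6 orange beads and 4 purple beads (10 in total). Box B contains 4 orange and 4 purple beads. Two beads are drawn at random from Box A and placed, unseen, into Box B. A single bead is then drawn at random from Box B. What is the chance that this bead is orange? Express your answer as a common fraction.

13/25

Condition on how many of the transferred beads are orange (from Box A: 6 orange of 10; then Box B has 10 total).
  0 orange: C(6,0)C(4,2)/C(10,2) = 2/15; then P = 4/10
  1 orange: C(6,1)C(4,1)/C(10,2) = 8/15; then P = 5/10
  2 orange: C(6,2)C(4,0)/C(10,2) = 1/3; then P = 6/10
P(orange from Box B) = 13/25 ≈ 0.5200.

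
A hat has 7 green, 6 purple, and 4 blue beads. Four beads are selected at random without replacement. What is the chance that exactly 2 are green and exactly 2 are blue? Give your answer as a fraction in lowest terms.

9/170

Unordered draws without replacement: count favorable combinations over C(17,4).
Favorable = C(7,2) · C(6,0) · C(4,2) = 126; total = C(17,4) = 2380.
P = 126/2380 = 9/170 ≈ 0.0529.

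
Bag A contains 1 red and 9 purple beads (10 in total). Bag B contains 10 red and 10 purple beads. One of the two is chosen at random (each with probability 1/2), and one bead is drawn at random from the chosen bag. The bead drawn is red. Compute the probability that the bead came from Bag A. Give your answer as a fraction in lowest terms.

P(red | Bag A) = 1/10; P(red | Bag B) = 1/2.
P(red) = 1/2·1/10 + 1/2·1/2 = 3/10.
By Bayes' rule, P(Bag A | red) = 1/20 / 3/10 = 1/6 ≈ 0.1667.

1/6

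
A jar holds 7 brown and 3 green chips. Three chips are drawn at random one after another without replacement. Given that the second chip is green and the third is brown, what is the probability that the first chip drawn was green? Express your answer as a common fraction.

1/4

P(first=green and the second chip is green and the third is brown) = (3/10)·(2/9)·(7/8) = 7/120.
P(E) = Σ over first color = 7/40 + 7/120 = 7/30.
By Bayes, P(first=green | E) = 7/120 / 7/30 = 1/4 ≈ 0.2500.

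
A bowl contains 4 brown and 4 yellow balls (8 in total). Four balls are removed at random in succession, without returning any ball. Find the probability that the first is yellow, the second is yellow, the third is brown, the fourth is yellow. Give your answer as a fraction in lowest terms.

2/35

Multiply the conditional probability of each draw in order, without replacement, so each draw removes one from its color and from the total.
P = (4/8) · (3/7) · (4/6) · (2/5) = 2/35 ≈ 0.0571.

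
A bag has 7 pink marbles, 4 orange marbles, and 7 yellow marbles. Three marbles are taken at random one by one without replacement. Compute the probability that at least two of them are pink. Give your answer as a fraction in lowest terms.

Sum the hypergeometric tail for j = 2,…,3 pink marbles.
Favorable = C(7,2)·C(11,1) + C(7,3)·C(11,0) = 266; total = C(18,3) = 816.
P = 266/816 = 133/408 ≈ 0.3260.

133/408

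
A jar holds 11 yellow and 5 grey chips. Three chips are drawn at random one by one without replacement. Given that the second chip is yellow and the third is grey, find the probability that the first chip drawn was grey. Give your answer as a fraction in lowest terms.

2/7

P(first=grey and the second chip is yellow and the third is grey) = (5/16)·(11/15)·(4/14) = 11/168.
P(E) = Σ over first color = 55/336 + 11/168 = 11/48.
By Bayes, P(first=grey | E) = 11/168 / 11/48 = 2/7 ≈ 0.2857.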